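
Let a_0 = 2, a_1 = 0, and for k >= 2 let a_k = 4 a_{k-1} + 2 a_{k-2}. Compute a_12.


Iterating the recurrence forward:
a_0 = 2
a_1 = 0
a_2 = 4*0 + 2*2 = 4
a_3 = 4*4 + 2*0 = 16
a_4 = 4*16 + 2*4 = 72
a_5 = 4*72 + 2*16 = 320
a_6 = 4*320 + 2*72 = 1424
a_7 = 4*1424 + 2*320 = 6336
a_8 = 4*6336 + 2*1424 = 28192
a_9 = 4*28192 + 2*6336 = 125440
a_10 = 4*125440 + 2*28192 = 558144
a_11 = 4*558144 + 2*125440 = 2483456
a_12 = 4*2483456 + 2*558144 = 11050112
So a_12 = 11050112.

11050112


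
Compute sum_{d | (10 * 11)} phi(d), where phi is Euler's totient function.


First, 10 * 11 = 110. One classical identity is sum_{d | n} phi(d) = n (each k in [1, n] has a unique gcd with n, and among the k's with gcd(k, n) = n/d there are phi(d) of them). So the sum equals 110. We also verify directly:
Divisors of 110: 1, 2, 5, 10, 11, 22, 55, 110.
phi values: 1, 1, 4, 4, 10, 10, 40, 40.
Sum = 110.

110


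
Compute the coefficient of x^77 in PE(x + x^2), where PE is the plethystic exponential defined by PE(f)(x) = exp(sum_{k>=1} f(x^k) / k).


With f(x) = x + x^2, the exponent is sum_{k>=1} (x^k + x^(2k)) / k = -ln(1 - x) - ln(1 - x^2). Exponentiating:
PE(x + x^2) = 1 / ((1 - x)(1 - x^2)).
This is the generating function for partitions of n into parts of size 1 or 2. The number of 2's can be any j in 0..38, and the rest are 1's, so
[x^77] = floor(77/2) + 1 = 39.

39


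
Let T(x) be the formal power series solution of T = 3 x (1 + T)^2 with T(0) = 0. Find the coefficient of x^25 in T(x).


Apply the Lagrange inversion formula: if T = 3 x * phi(T) with phi(t) = (1 + t)^2, then [x^n] T = 3^n * (1/n) [t^(n-1)] phi(t)^n = 3^n * (1/n) [t^(n-1)] (1 + t)^(2n) = 3^n * (1/n) C(2n, n-1).
Using the identity C(2n, n-1) = C(2n, n) * n / (n+1), the unscaled factor equals C(2n, n) / (n+1) = C_n, the n-th Catalan number.
For n = 25: C_25 = C(50, 25) / 26 = 126410606437752/26 = 4861946401452.
With the 3^25 = 847288609443 factor, the coefficient is 847288609443 * 4861946401452 = 4119471805672662916111236.

4119471805672662916111236


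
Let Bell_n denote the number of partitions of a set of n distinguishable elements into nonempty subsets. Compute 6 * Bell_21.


Bell_21 can be computed from the Bell triangle or from Dobinski's identity Bell_n = (1/e) * sum_{k>=0} k^n / k!.
Computing Bell_21 = 474869816156751.
Then 6 * 474869816156751 = 2849218896940506.

2849218896940506


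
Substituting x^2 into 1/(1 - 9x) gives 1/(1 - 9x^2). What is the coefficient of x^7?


Since 1/(1 - 9x^2) only has even powers of x,
the coefficient of x^7 (odd) is 0.

0


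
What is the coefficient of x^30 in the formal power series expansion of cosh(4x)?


The Maclaurin series is cosh(t) = sum_{m>=0} t^(2m) / (2m)!, so substituting t = 4x, only even powers of x are nonzero, with coefficient of x^(2m) equal to 4^(2m) / (2m)!.
For x^30 the coefficient is 4^30/30! = 1152921504606846976/265252859812191058636308480000000 = 17179869184/3952575621190533915703125.

17179869184/3952575621190533915703125


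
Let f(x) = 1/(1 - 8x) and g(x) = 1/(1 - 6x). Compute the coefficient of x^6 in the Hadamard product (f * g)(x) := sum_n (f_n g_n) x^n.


f has coefficients f_k = 8^k and g has coefficients g_k = 6^k, so the Hadamard product has coefficient (f*g)_k = 8^k * 6^k = 48^k.
For k = 6: 48^6 = 12230590464.

12230590464


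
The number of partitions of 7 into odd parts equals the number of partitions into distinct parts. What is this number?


Computing partitions of 7 into odd parts (1, 3, 5, ...):
Using the generating function prod_{k>=0} 1/(1-x^(2k+1)),
the count is 5

5


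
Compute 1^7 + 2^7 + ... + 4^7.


This power sum has a closed form given by Faulhaber's formula
sum_{k=1}^{m} k^p = (1 / (p + 1)) * sum_{j=0}^{p} C(p + 1, j) B_j m^(p + 1 - j),
but for small m direct computation is fastest:
1 + 128 + 2187 + 16384 = 18700.

18700


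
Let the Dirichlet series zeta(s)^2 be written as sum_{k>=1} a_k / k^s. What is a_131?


The Dirichlet convolution of the constant function 1 with itself gives (1 * 1)(k) = sum_{d | k} 1 = d(k), the number of positive divisors of k.
Since zeta(s) = sum_{k>=1} 1/k^s, we have zeta(s)^2 = sum_{k>=1} d(k)/k^s, so a_k = d(k).
For k = 131: the divisors are 1, 131.
Count = 2.

2


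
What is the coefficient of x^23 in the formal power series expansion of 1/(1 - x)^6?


The negative binomial / multiset identity is
1/(1 - x)^r = sum_{k>=0} C(k + r - 1, r - 1) x^k.
Here r = 6 and k = 23, so the coefficient is
C(23 + 5, 5) = C(28, 5)
= 98280

98280


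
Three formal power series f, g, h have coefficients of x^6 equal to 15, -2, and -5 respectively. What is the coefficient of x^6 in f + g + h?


Series addition is componentwise:
15 + -2 + -5
= 8

8


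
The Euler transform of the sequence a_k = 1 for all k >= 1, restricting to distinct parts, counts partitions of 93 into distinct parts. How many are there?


Partitions of 93 into distinct parts can be computed via generating function.
Product (1+x)(1+x^2)(1+x^3)...
The coefficient of x^93 = 245920

245920


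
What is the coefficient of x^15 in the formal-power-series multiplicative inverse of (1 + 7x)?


The inverse is 1/(1 + 7x). Apply the geometric identity 1/(1 - y) = sum_{k>=0} y^k with y = -7x:
1/(1 + 7x) = sum_{k>=0} (-7)^k x^k.
So the coefficient of x^15 is (-7)^15 = -4747561509943.

-4747561509943


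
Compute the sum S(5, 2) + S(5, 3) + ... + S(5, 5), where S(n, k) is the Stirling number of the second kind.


By definition, S(n, k) counts partitions of an n-set into exactly k nonempty blocks.
Computing row n = 5 for k = 2..5:
S(5, k): 15, 25, 10, 1
Sum = 51.

51


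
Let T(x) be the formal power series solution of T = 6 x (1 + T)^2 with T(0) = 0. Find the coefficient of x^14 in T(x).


Apply the Lagrange inversion formula: if T = 6 x * phi(T) with phi(t) = (1 + t)^2, then [x^n] T = 6^n * (1/n) [t^(n-1)] phi(t)^n = 6^n * (1/n) [t^(n-1)] (1 + t)^(2n) = 6^n * (1/n) C(2n, n-1).
Using the identity C(2n, n-1) = C(2n, n) * n / (n+1), the unscaled factor equals C(2n, n) / (n+1) = C_n, the n-th Catalan number.
For n = 14: C_14 = C(28, 14) / 15 = 40116600/15 = 2674440.
With the 6^14 = 78364164096 factor, the coefficient is 78364164096 * 2674440 = 209580255024906240.

209580255024906240


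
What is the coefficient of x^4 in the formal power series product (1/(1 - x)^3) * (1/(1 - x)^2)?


Combine the factors: (1/(1 - x)^3) * (1/(1 - x)^2) = 1/(1 - x)^5.
Then use 1/(1 - x)^r = sum_{k>=0} C(k + r - 1, r - 1) x^k with r = 5 and k = 4:
C(8, 4) = 70.

70


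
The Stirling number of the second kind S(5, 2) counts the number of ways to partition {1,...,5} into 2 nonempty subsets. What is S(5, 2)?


Using the explicit formula S(n,k) = (1/k!) sum_{j=0}^{k} (-1)^(k-j) C(k,j) j^n:
S(5, 2) = 15
Equivalently, S(n,k) is n! times the coefficient of x^n in the EGF (e^x - 1)^k / k!.

15


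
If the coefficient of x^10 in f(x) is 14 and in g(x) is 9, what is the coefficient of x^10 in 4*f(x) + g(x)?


Scalar multiplication scales coefficients: 4 * 14 = 56.
Then add the g coefficient: 56 + 9
= 65

65


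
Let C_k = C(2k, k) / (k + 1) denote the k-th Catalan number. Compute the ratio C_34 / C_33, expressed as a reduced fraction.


Using C_k = (2k)! / (k! (k+1)!), the ratio C_{k+1}/C_k simplifies to
C_{k+1}/C_k = [(2k+2)! / ((k+1)! (k+2)!)] * [k! (k+1)! / (2k)!]
 = (2k+2)(2k+1) / ((k+1)(k+2)) = 2(2k+1) / (k+2).
For k = 33: 2(2*33 + 1) / (33 + 2) = 134/35 = 134/35.

134/35


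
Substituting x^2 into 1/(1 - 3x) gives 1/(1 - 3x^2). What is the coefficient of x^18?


The coefficient of x^(2m) in 1/(1 - 3x^2) is 3^m.
With n = 18 = 2*9, the coefficient is 3^9 = 19683.

19683


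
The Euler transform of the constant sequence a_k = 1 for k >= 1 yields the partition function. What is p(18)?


The Euler transform converts the sequence a_k = 1 into the number of integer partitions.
Using the recurrence or dynamic programming:
p(18) = 385

385


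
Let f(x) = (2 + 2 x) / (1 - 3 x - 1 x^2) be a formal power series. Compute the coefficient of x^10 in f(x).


Write f(x) = sum_{k>=0} a_k x^k. Multiplying both sides by 1 - 3 x - 1 x^2 gives
(1 - 3 x - 1 x^2) sum_{k>=0} a_k x^k = 2 + 2 x.
Matching coefficients:
 x^0: a_0 = 2
 x^1: a_1 - 3 a_0 = 2  =>  a_1 = 3*2 + 2 = 8
 x^k (k >= 2): a_k = 3 a_{k-1} + 1 a_{k-2}.
Iterating: a_2 = 26, a_3 = 86, a_4 = 284, a_5 = 938, a_6 = 3098, a_7 = 10232, a_8 = 33794, a_9 = 111614, a_10 = 368636.
So the coefficient of x^10 is 368636.

368636


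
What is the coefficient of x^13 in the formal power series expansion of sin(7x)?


The Maclaurin series is sin(t) = sum_{k>=0} (-1)^k t^(2k+1) / (2k+1)!, so substituting t = 7x, only odd powers of x are nonzero, with coefficient of x^(2k+1) equal to (-1)^k 7^(2k+1) / (2k+1)!.
Write 13 = 2*6 + 1, giving the coefficient (-1)^6 * 7^13 / 13! = 96889010407/6227020800 = 13841287201/889574400.

13841287201/889574400


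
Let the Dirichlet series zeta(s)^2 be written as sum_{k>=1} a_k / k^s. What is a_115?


The Dirichlet convolution of the constant function 1 with itself gives (1 * 1)(k) = sum_{d | k} 1 = d(k), the number of positive divisors of k.
Since zeta(s) = sum_{k>=1} 1/k^s, we have zeta(s)^2 = sum_{k>=1} d(k)/k^s, so a_k = d(k).
For k = 115: the divisors are 1, 5, 23, 115.
Count = 4.

4


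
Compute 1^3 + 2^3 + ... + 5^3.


This power sum has a closed form given by Faulhaber's formula
sum_{k=1}^{m} k^p = (1 / (p + 1)) * sum_{j=0}^{p} C(p + 1, j) B_j m^(p + 1 - j),
but for small m direct computation is fastest:
1 + 8 + 27 + 64 + 125 = 225.

225


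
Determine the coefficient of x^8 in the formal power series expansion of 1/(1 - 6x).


The geometric series identity gives 1/(1 - c x) = sum_{k>=0} c^k x^k, so the coefficient of x^k is c^k.
Here c = 6 and k = 8.
Computing: 6^8 = 1679616

1679616


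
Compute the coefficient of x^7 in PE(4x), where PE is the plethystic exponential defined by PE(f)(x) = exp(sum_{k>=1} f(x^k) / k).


With f(x) = 4x, the exponent is sum_{k>=1} 4 x^k / k = 4 * (-ln(1 - x)). Exponentiating:
PE(4x) = exp(-4 ln(1 - x)) = 1/(1 - x)^4.
By the negative binomial expansion, [x^n] 1/(1 - x)^4 = C(n + 3, 3).
For n = 7: C(10, 3) = 120.

120


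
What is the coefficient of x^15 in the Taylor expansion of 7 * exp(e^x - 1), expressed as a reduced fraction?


exp(e^x - 1) = sum_{k>=0} Bell_k x^k / k!, where Bell_k is the k-th Bell number.
So the coefficient of x^15 is 7 * Bell_15 / 15!.
Computing: Bell_15 = 1382958545 and 15! = 1307674368000, giving
7 * 1382958545/1307674368000 = 276591709/37362124800.

276591709/37362124800


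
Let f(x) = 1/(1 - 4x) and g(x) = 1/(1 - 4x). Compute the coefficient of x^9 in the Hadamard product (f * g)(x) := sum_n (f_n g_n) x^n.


f has coefficients f_k = 4^k and g has coefficients g_k = 4^k, so the Hadamard product has coefficient (f*g)_k = 4^k * 4^k = 16^k.
For k = 9: 16^9 = 68719476736.

68719476736


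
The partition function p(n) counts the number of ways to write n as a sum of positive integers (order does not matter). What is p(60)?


Using the generating function prod_{k>=1} 1/(1-x^k), we compute p(60).
By dynamic programming over parts 1 through 60:
p(60) = 966467

966467


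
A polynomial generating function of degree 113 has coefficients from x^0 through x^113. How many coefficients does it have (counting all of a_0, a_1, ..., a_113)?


A polynomial of degree 113 takes the form a_0 + a_1 x + ... + a_113 x^113.
The number of coefficients is 113 + 1 = 114.

114


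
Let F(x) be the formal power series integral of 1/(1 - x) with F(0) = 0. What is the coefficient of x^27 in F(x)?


1/(1 - x) = sum_{k>=0} x^k. Integrating termwise and using F(0) = 0 gives
F(x) = sum_{k>=0} x^(k+1) / (k+1) = sum_{m>=1} x^m / m = -ln(1 - x).
So the coefficient of x^27 is 1/27 = 1/27.

1/27


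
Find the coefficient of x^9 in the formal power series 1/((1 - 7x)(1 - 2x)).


By partial fractions or Cauchy convolution:
The coefficient equals sum_{k=0}^{9} 7^k * 2^(9-k).
= 56494845

56494845


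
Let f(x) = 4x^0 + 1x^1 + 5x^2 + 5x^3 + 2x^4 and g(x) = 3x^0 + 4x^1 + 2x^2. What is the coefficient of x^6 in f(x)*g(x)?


Cauchy product at x^6:
2*2
= 4

4


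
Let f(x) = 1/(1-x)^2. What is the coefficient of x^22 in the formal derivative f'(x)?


Differentiate: d/dx [ 1/(1-x)^r ] = r / (1-x)^(r+1).
Here r = 2, so f'(x) = 2 / (1-x)^3.
The expansion of 1/(1-x)^(r+1) has coefficient of x^n equal to C(n+r, r).
So the coefficient of x^22 in f'(x) is
2 * C(24, 2) = 2 * 276 = 552

552


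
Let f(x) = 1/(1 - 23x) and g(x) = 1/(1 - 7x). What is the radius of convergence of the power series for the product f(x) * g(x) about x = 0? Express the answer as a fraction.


The radius of 1/(1 - 23x) is 1/23 (nearest singularity at x = 1/23), and the radius of 1/(1 - 7x) is 1/7.
The product f(x)*g(x) = 1/((1 - 23x)(1 - 7x)) has singularities at both 1/23 and 1/7, so its radius of convergence is the distance to the nearest one:
min(1/23, 1/7) = 1/23.

1/23


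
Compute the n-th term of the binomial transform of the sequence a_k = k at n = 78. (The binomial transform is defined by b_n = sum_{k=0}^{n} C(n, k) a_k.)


With a_k = k, b_n = sum_{k=0}^{n} C(n, k) k. Using k * C(n, k) = n * C(n-1, k-1) gives b_n = n * sum_{k>=1} C(n-1, k-1) = n * 2^(n-1).
For n = 78: 78 * 2^77 = 78 * 151115727451828646838272 = 11787026741242634453385216.

11787026741242634453385216


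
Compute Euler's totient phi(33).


phi(n) counts integers in [1, n] coprime to n. Using the multiplicative formula phi(n) = n * prod_{p | n} (1 - 1/p):
33 = 3 * 11, so
phi(33) = 33 * (1 - 1/3) * (1 - 1/11) = 20.

20


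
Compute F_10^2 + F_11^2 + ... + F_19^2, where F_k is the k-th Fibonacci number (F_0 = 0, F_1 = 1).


There is a standard identity sum_{k=0}^{N} F_k^2 = F_N * F_{N+1} (proved inductively from the telescoping relation F_k^2 = F_k F_{k+1} - F_{k-1} F_k). Then
sum_{k=10}^{19} F_k^2 = F_19 F_20 - F_9 F_10.
Computing: F_19 = 4181, F_20 = 6765, F_9 = 34, F_10 = 55.
Sum = 4181 * 6765 - 34 * 55 = 28282595.

28282595


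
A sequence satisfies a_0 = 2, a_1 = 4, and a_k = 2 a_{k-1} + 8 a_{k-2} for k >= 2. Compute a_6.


The characteristic equation is t^2 - 2 t - 8 = 0, with roots r_1 = 4 and r_2 = -2 (so c_1 = r_1 + r_2, c_2 = -r_1 r_2 as required).
One can use the closed form a_n = A r_1^n + B r_2^n, but direct iteration is more reliable:
a_0 = 2, a_1 = 4, a_2 = 24, a_3 = 80, a_4 = 352, a_5 = 1344, a_6 = 5504.
So a_6 = 5504.

5504


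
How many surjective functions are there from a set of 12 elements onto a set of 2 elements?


By inclusion-exclusion on which target elements are missed, the number of surjections from an n-set onto a k-set is
surj(n, k) = sum_{j=0}^{k} (-1)^j C(k, j) (k - j)^n.
Equivalently surj(n, k) = k! * S(n, k), where S(n, k) is the Stirling number of the second kind.
For n = 12, k = 2:
S(12, 2) = 2047, so
surj = 2! * 2047 = 2 * 2047 = 4094.

4094


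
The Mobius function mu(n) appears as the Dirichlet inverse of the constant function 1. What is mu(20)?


20 has a squared prime factor, so mu(20) = 0.
Factorization reveals a repeated prime.

0


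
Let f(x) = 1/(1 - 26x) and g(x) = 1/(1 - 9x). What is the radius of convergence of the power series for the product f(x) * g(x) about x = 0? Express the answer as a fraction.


The radius of 1/(1 - 26x) is 1/26 (nearest singularity at x = 1/26), and the radius of 1/(1 - 9x) is 1/9.
The product f(x)*g(x) = 1/((1 - 26x)(1 - 9x)) has singularities at both 1/26 and 1/9, so its radius of convergence is the distance to the nearest one:
min(1/26, 1/9) = 1/26.

1/26


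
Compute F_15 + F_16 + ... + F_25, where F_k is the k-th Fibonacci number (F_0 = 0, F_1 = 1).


Use the identity sum_{k=0}^{N} F_k = F_{N+2} - 1 (which follows from F_{k+2} - F_{k+1} = F_k). Then
sum_{k=15}^{25} F_k = (F_{27} - 1) - (F_{16} - 1) = F_{27} - F_{16}.
Computing: F_{27} = 196418, F_{16} = 987, so
Sum = 196418 - 987 = 195431.

195431


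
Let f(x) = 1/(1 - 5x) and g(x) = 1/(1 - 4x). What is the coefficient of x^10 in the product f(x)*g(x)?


The coefficient of x^n in f*g is the Cauchy product: sum_{k=0}^{n} a^k * b^(n-k).
With a=5, b=4, n=10:
sum_{k=0}^{10} 5^k * 4^(10-k)
= 44633821

44633821


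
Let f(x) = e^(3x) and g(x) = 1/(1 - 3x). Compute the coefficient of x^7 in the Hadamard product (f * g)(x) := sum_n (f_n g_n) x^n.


Expanding: f_k = 3^k/k! (from e^(3x)) and g_k = 3^k (from 1/(1 - 3x)). So the Hadamard coefficient (f * g)_k = 3^k 3^k / k! = (9)^k / k!.
For k = 7: 9^7/7! = 4782969/5040 = 531441/560.

531441/560


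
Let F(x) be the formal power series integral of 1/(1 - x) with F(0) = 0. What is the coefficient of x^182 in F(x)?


1/(1 - x) = sum_{k>=0} x^k. Integrating termwise and using F(0) = 0 gives
F(x) = sum_{k>=0} x^(k+1) / (k+1) = sum_{m>=1} x^m / m = -ln(1 - x).
So the coefficient of x^182 is 1/182 = 1/182.

1/182


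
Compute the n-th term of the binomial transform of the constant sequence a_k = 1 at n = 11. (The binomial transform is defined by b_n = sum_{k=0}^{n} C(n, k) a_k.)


With a_k = 1 for all k, b_n = sum_{k=0}^{n} C(n, k) = 2^n by the binomial theorem.
For n = 11: 2^11 = 2048.

2048


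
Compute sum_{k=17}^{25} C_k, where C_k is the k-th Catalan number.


C_17 through C_25: 129644790, 477638700, 1767263190, 6564120420, 24466267020, 91482563640, 343059613650, 1289904147324, 4861946401452
Sum = 129644790 + 477638700 + 1767263190 + 6564120420 + 24466267020 + 91482563640 + 343059613650 + 1289904147324 + 4861946401452
= 6619797660186

6619797660186


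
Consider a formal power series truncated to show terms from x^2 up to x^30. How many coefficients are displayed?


From x^2 to x^30 inclusive, the count is 30 - 2 + 1 = 29.

29


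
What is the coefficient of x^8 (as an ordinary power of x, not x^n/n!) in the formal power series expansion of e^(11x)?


The exponential series is e^y = sum_{k>=0} y^k / k!. Substituting y = 11x gives
e^(11x) = sum_{k>=0} 11^k x^k / k!.
So the coefficient of x^n is a^n/n! with a = 11, n = 8:
11^8 / 8! = 214358881/40320 = 214358881/40320

214358881/40320


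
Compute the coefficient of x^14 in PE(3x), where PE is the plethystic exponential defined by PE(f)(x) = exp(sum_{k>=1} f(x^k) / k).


With f(x) = 3x, the exponent is sum_{k>=1} 3 x^k / k = 3 * (-ln(1 - x)). Exponentiating:
PE(3x) = exp(-3 ln(1 - x)) = 1/(1 - x)^3.
By the negative binomial expansion, [x^n] 1/(1 - x)^3 = C(n + 2, 2).
For n = 14: C(16, 2) = 120.

120


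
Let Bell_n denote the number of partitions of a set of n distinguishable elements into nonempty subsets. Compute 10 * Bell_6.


Bell_6 can be computed from the Bell triangle or from Dobinski's identity Bell_n = (1/e) * sum_{k>=0} k^n / k!.
Computing Bell_6 = 203.
Then 10 * 203 = 2030.

2030


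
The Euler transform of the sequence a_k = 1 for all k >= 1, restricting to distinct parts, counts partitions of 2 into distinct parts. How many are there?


Partitions of 2 into distinct parts can be computed via generating function.
Product (1+x)(1+x^2)(1+x^3)...
The coefficient of x^2 = 1

1


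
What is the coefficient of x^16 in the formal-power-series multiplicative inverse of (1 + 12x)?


The inverse is 1/(1 + 12x). Apply the geometric identity 1/(1 - y) = sum_{k>=0} y^k with y = -12x:
1/(1 + 12x) = sum_{k>=0} (-12)^k x^k.
So the coefficient of x^16 is (-12)^16 = 184884258895036416.

184884258895036416


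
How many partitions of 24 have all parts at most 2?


Using the generating function (1-x)^(-1)(1-x^2)^(-1),
the coefficient of x^24 counts these restricted partitions.
Result = 13

13


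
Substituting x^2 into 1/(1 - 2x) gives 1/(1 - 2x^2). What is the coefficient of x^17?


Since 1/(1 - 2x^2) only has even powers of x,
the coefficient of x^17 (odd) is 0.

0


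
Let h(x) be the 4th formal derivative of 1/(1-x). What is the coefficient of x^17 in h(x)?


Differentiating 4 times: d^4/dx^4 [1/(1-x)] = 4!/(1-x)^5.
The expansion 1/(1-x)^5 = sum_{k>=0} C(k+4, 4) x^k, so the coefficient of x^n in 4!/(1-x)^5 is 4! * C(n+4, 4).
For n = 17: 24 * C(21, 4) = 24 * 5985 = 143640

143640


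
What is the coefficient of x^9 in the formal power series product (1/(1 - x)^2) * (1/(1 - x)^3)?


Combine the factors: (1/(1 - x)^2) * (1/(1 - x)^3) = 1/(1 - x)^5.
Then use 1/(1 - x)^r = sum_{k>=0} C(k + r - 1, r - 1) x^k with r = 5 and k = 9:
C(13, 4) = 715.

715


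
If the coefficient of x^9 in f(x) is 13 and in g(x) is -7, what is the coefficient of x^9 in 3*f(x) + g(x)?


Scalar multiplication scales coefficients: 3 * 13 = 39.
Then add the g coefficient: 39 + -7
= 32

32


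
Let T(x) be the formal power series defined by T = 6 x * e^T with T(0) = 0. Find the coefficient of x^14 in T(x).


Apply the Lagrange inversion formula: if T = 6 x * phi(T) with phi(t) = e^t, then
[x^n] T = 6^n * (1/n) [t^(n-1)] phi(t)^n = 6^n * (1/n) [t^(n-1)] e^(n t) = 6^n * (1/n) * n^(n-1) / (n-1)! = 6^n * n^(n-1) / n!.
When c = 1 this is the Cayley count of rooted labeled trees on n vertices, divided by n!.
For n = 14: 6^14 * 14^13 / 14! = 78364164096 * 793714773254144/87178291200 = 2550642919503888384/3575.

2550642919503888384/3575


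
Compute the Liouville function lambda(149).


The Liouville function is lambda(k) = (-1)^Omega(k), where Omega(k) counts the prime factors of k with multiplicity.
Factoring: 149 = 149, so Omega(149) = 1.
lambda(149) = (-1)^1 = -1.

-1


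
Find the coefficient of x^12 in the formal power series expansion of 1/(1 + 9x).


Write 1/(1 + c x) = 1/(1 - (-c) x) and apply the geometric-series identity
1/(1 - y) = sum_{k>=0} y^k to get 1/(1 + c x) = sum_{k>=0} (-c)^k x^k.
So the coefficient of x^k is (-c)^k = (-1)^k * c^k.
Here c = 9 and k = 12:
(-9)^12 = 1 * 282429536481 = 282429536481

282429536481


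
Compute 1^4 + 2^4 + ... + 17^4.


This power sum has a closed form given by Faulhaber's formula
sum_{k=1}^{m} k^p = (1 / (p + 1)) * sum_{j=0}^{p} C(p + 1, j) B_j m^(p + 1 - j),
but for small m direct computation is fastest:
1 + 16 + 81 + 256 + 625 + 1296 + 2401 + 4096 + 6561 + 10000 + 14641 + 20736 + 28561 + 38416 + 50625 + 65536 + 83521 = 327369.

327369


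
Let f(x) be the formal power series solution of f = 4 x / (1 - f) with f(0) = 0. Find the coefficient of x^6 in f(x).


Apply Lagrange inversion: f = 4 x * phi(f) with phi(t) = 1/(1 - t), so
[x^n] f = 4^n * (1/n) [t^(n-1)] phi(t)^n = 4^n * (1/n) [t^(n-1)] (1 - t)^(-n) = 4^n * (1/n) C(2n - 2, n - 1) = 4^n * C_{n-1}.
For n = 6: C_5 = C(10, 5) / 6 = 252/6 = 42.
With the 4^6 = 4096 factor, the coefficient is 4096 * 42 = 172032.

172032


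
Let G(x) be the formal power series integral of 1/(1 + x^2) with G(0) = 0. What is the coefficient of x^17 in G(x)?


1/(1 + x^2) = sum_{j>=0} (-1)^j x^(2j). Integrating termwise with G(0) = 0:
G(x) = sum_{j>=0} (-1)^j x^(2j+1) / (2j+1) = arctan(x).
Only odd powers are nonzero. For x^17 write 17 = 2*8 + 1, giving
(-1)^8 / 17 = 1/17 = 1/17.

1/17


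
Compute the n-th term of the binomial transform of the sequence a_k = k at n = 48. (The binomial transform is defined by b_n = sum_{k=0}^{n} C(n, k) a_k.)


With a_k = k, b_n = sum_{k=0}^{n} C(n, k) k. Using k * C(n, k) = n * C(n-1, k-1) gives b_n = n * sum_{k>=1} C(n-1, k-1) = n * 2^(n-1).
For n = 48: 48 * 2^47 = 48 * 140737488355328 = 6755399441055744.

6755399441055744


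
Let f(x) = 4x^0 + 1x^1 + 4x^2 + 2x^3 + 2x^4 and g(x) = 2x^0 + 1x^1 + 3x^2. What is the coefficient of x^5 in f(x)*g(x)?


Cauchy product at x^5:
2*3 + 2*1
= 8

8


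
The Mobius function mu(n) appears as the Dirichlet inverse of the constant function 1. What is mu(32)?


32 has a squared prime factor, so mu(32) = 0.
Factorization reveals a repeated prime.

0


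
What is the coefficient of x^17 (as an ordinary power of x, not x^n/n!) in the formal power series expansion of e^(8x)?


The exponential series is e^y = sum_{k>=0} y^k / k!. Substituting y = 8x gives
e^(8x) = sum_{k>=0} 8^k x^k / k!.
So the coefficient of x^n is a^n/n! with a = 8, n = 17:
8^17 / 17! = 2251799813685248/355687428096000 = 68719476736/10854718875

68719476736/10854718875


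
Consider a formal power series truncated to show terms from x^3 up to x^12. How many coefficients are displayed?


From x^3 to x^12 inclusive, the count is 12 - 3 + 1 = 10.

10


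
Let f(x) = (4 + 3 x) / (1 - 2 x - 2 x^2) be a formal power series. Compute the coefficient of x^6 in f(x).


Write f(x) = sum_{k>=0} a_k x^k. Multiplying both sides by 1 - 2 x - 2 x^2 gives
(1 - 2 x - 2 x^2) sum_{k>=0} a_k x^k = 4 + 3 x.
Matching coefficients:
 x^0: a_0 = 4
 x^1: a_1 - 2 a_0 = 3  =>  a_1 = 2*4 + 3 = 11
 x^k (k >= 2): a_k = 2 a_{k-1} + 2 a_{k-2}.
Iterating: a_2 = 30, a_3 = 82, a_4 = 224, a_5 = 612, a_6 = 1672.
So the coefficient of x^6 is 1672.

1672


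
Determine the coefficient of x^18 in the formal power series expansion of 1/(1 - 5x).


The geometric series identity gives 1/(1 - c x) = sum_{k>=0} c^k x^k, so the coefficient of x^k is c^k.
Here c = 5 and k = 18.
Computing: 5^18 = 3814697265625

3814697265625


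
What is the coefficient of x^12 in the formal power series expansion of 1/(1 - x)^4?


The expansion 1/(1 - x)^r = sum_{k>=0} C(k + r - 1, r - 1) x^k follows from the multiset / negative-binomial theorem (or from repeated differentiation of the geometric series).
For r = 4 and k = 12:
C(15, 3) = 1307674368000 / (6 * 479001600) = 455.

455


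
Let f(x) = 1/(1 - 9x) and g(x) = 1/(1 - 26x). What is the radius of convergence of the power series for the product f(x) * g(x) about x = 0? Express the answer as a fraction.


The radius of 1/(1 - 9x) is 1/9 (nearest singularity at x = 1/9), and the radius of 1/(1 - 26x) is 1/26.
The product f(x)*g(x) = 1/((1 - 9x)(1 - 26x)) has singularities at both 1/9 and 1/26, so its radius of convergence is the distance to the nearest one:
min(1/9, 1/26) = 1/26.

1/26


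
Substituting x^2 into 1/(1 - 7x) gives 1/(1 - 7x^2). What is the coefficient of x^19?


Since 1/(1 - 7x^2) only has even powers of x,
the coefficient of x^19 (odd) is 0.

0


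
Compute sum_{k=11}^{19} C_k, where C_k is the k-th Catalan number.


C_11 through C_19: 58786, 208012, 742900, 2674440, 9694845, 35357670, 129644790, 477638700, 1767263190
Sum = 58786 + 208012 + 742900 + 2674440 + 9694845 + 35357670 + 129644790 + 477638700 + 1767263190
= 2423283333

2423283333


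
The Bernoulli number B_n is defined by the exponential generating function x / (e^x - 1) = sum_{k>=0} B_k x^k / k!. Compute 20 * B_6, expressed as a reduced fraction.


Bernoulli numbers can also be computed recursively via B_0 = 1 and sum_{j=0}^{m} C(m+1, j) B_j = 0 for m >= 1. Odd-index Bernoulli numbers vanish for k >= 3.
Computing B_6 = 1/42, so 20 * B_6 = 20 * 1/42 = 10/21.

10/21


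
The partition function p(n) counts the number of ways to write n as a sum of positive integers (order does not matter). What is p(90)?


Using the generating function prod_{k>=1} 1/(1-x^k), we compute p(90).
By dynamic programming over parts 1 through 90:
p(90) = 56634173

56634173


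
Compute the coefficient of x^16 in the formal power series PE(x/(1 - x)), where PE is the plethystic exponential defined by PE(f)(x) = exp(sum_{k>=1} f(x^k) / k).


For f(x) = x/(1 - x) we have
sum_{k>=1} f(x^k) / k = sum_{k>=1} (1/k) * x^k / (1 - x^k) = sum_{k, m >= 1} x^(k m) / k,
which after exponentiating simplifies to
PE(x/(1 - x)) = prod_{k>=1} 1 / (1 - x^k).
This is the generating function for the partition function p(n), so the coefficient of x^16 is p(16).
Computing p(16) by dynamic programming over parts 1, 2, ..., 16: p(16) = 231.

231


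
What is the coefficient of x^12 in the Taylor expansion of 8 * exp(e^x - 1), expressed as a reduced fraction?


exp(e^x - 1) = sum_{k>=0} Bell_k x^k / k!, where Bell_k is the k-th Bell number.
So the coefficient of x^12 is 8 * Bell_12 / 12!.
Computing: Bell_12 = 4213597 and 12! = 479001600, giving
8 * 4213597/479001600 = 4213597/59875200.

4213597/59875200


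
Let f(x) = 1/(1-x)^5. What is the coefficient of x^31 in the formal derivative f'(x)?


Differentiate: d/dx [ 1/(1-x)^r ] = r / (1-x)^(r+1).
Here r = 5, so f'(x) = 5 / (1-x)^6.
The expansion of 1/(1-x)^(r+1) has coefficient of x^n equal to C(n+r, r).
So the coefficient of x^31 in f'(x) is
5 * C(36, 5) = 5 * 376992 = 1884960

1884960


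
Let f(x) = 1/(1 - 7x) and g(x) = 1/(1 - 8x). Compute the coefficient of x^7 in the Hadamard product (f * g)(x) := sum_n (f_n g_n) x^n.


f has coefficients f_k = 7^k and g has coefficients g_k = 8^k, so the Hadamard product has coefficient (f*g)_k = 7^k * 8^k = 56^k.
For k = 7: 56^7 = 1727094849536.

1727094849536


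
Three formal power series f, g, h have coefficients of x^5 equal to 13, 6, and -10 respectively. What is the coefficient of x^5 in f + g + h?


Series addition is componentwise:
13 + 6 + -10
= 9

9


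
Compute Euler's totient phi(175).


phi(n) counts integers in [1, n] coprime to n. Using the multiplicative formula phi(n) = n * prod_{p | n} (1 - 1/p):
175 = 5^2 * 7, so
phi(175) = 175 * (1 - 1/5) * (1 - 1/7) = 120.

120


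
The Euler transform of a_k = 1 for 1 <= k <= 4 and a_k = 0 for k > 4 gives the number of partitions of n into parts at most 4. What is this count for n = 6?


Partitions of 6 into parts at most 4:
Using generating function (1-x)^(-1)(1-x^2)^(-1)...(1-x^4)^(-1),
the coefficient of x^6 = 9

9


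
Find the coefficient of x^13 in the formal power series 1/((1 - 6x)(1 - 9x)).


By partial fractions or Cauchy convolution:
The coefficient equals sum_{k=0}^{13} 6^k * 9^(13-k).
= 7599476096955

7599476096955


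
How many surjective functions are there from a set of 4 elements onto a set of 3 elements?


By inclusion-exclusion on which target elements are missed, the number of surjections from an n-set onto a k-set is
surj(n, k) = sum_{j=0}^{k} (-1)^j C(k, j) (k - j)^n.
Equivalently surj(n, k) = k! * S(n, k), where S(n, k) is the Stirling number of the second kind.
For n = 4, k = 3:
S(4, 3) = 6, so
surj = 3! * 6 = 6 * 6 = 36.

36


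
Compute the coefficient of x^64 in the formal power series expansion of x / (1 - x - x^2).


Let f(x) = sum_{k>=0} a_k x^k. Multiplying f(x) * (1 - x - x^2) = x and matching coefficients gives a_0 = 0, a_1 = 1, and a_k = a_{k-1} + a_{k-2} for k >= 2. These are the Fibonacci numbers F_k.
Iterating from F_0 = 0, F_1 = 1:
F_0=0, F_1=1, F_2=1, F_3=2, F_4=3, F_5=5, F_6=8, F_7=13, F_8=21, F_9=34, ...
F_64 = 10610209857723.

10610209857723


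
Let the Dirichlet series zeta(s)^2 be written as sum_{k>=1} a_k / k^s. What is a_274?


The Dirichlet convolution of the constant function 1 with itself gives (1 * 1)(k) = sum_{d | k} 1 = d(k), the number of positive divisors of k.
Since zeta(s) = sum_{k>=1} 1/k^s, we have zeta(s)^2 = sum_{k>=1} d(k)/k^s, so a_k = d(k).
For k = 274: the divisors are 1, 2, 137, 274.
Count = 4.

4


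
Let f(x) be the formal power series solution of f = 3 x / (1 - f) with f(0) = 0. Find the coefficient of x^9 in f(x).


Apply Lagrange inversion: f = 3 x * phi(f) with phi(t) = 1/(1 - t), so
[x^n] f = 3^n * (1/n) [t^(n-1)] phi(t)^n = 3^n * (1/n) [t^(n-1)] (1 - t)^(-n) = 3^n * (1/n) C(2n - 2, n - 1) = 3^n * C_{n-1}.
For n = 9: C_8 = C(16, 8) / 9 = 12870/9 = 1430.
With the 3^9 = 19683 factor, the coefficient is 19683 * 1430 = 28146690.

28146690


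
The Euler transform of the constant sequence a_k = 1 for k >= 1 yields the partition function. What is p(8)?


The Euler transform converts the sequence a_k = 1 into the number of integer partitions.
Using the recurrence or dynamic programming:
p(8) = 22

22


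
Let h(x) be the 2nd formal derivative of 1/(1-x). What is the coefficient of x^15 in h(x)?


Differentiating 2 times: d^2/dx^2 [1/(1-x)] = 2!/(1-x)^3.
The expansion 1/(1-x)^3 = sum_{k>=0} C(k+2, 2) x^k, so the coefficient of x^n in 2!/(1-x)^3 is 2! * C(n+2, 2).
For n = 15: 2 * C(17, 2) = 2 * 136 = 272

272


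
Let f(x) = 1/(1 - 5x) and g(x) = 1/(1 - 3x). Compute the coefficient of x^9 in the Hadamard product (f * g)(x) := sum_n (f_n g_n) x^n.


f has coefficients f_k = 5^k and g has coefficients g_k = 3^k, so the Hadamard product has coefficient (f*g)_k = 5^k * 3^k = 15^k.
For k = 9: 15^9 = 38443359375.

38443359375


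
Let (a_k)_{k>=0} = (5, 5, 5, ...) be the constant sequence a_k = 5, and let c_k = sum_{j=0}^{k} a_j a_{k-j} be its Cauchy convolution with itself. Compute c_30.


Since a_j = 5 for all j >= 0, the convolution sum becomes
c_k = sum_{j=0}^{k} 5 * 5 = 25 * (k + 1).
Equivalently, the generating function of (a_k) is 5/(1 - x) and its square is 25/(1 - x)^2 = sum_{k>=0} 25(k + 1) x^k.
For k = 30: 25 * 31 = 775.

775


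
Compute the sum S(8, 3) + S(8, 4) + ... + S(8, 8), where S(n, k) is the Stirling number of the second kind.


By definition, S(n, k) counts partitions of an n-set into exactly k nonempty blocks.
Computing row n = 8 for k = 3..8:
S(8, k): 966, 1701, 1050, 266, 28, 1
Sum = 4012.

4012


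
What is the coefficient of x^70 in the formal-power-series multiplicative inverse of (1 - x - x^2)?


Let the inverse be f(x) = sum_{k>=0} a_k x^k. From f(x) * (1 - x - x^2) = 1 and matching coefficients:
 x^0: a_0 = 1.
 x^1: a_1 - a_0 = 0, so a_1 = 1.
 x^k (k >= 2): a_k - a_{k-1} - a_{k-2} = 0, i.e. a_k = a_{k-1} + a_{k-2}.
This is the Fibonacci-type recurrence shifted so that a_0 = a_1 = 1.
Iterating: a_0=1, a_1=1, a_2=2, a_3=3, a_4=5, a_5=8, a_6=13, a_7=21, a_8=34, a_9=55, ...
a_70 = 308061521170129.

308061521170129


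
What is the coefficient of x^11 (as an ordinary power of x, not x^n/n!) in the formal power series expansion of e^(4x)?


The exponential series is e^y = sum_{k>=0} y^k / k!. Substituting y = 4x gives
e^(4x) = sum_{k>=0} 4^k x^k / k!.
So the coefficient of x^n is a^n/n! with a = 4, n = 11:
4^11 / 11! = 4194304/39916800 = 16384/155925

16384/155925


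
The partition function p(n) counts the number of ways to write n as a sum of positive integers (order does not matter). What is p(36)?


Using the generating function prod_{k>=1} 1/(1-x^k), we compute p(36).
By dynamic programming over parts 1 through 36:
p(36) = 17977

17977


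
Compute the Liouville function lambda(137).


The Liouville function is lambda(k) = (-1)^Omega(k), where Omega(k) counts the prime factors of k with multiplicity.
Factoring: 137 = 137, so Omega(137) = 1.
lambda(137) = (-1)^1 = -1.

-1


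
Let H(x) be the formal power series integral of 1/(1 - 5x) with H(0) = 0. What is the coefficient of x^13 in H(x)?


1/(1 - 5x) = sum_{k>=0} 5^k x^k. Integrating termwise with H(0) = 0:
H(x) = sum_{k>=0} 5^k x^(k+1) / (k+1) = sum_{m>=1} 5^(m-1) x^m / m.
For m = 13: 5^12/13 = 244140625/13 = 244140625/13.

244140625/13


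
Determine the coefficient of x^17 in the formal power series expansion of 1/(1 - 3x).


The geometric series identity gives 1/(1 - c x) = sum_{k>=0} c^k x^k, so the coefficient of x^k is c^k.
Here c = 3 and k = 17.
Computing: 3^17 = 129140163

129140163


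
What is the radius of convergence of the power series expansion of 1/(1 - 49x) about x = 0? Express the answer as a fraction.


Expanding 1/(1 - 49x) = sum_{k>=0} 49^k x^k, the series converges when |49x| < 1, i.e., |x| < 1/49.
So the radius of convergence is 1/49 = 1/49.

1/49


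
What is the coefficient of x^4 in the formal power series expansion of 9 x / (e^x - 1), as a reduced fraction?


The exponential generating function for Bernoulli numbers is
x / (e^x - 1) = sum_{k>=0} B_k x^k / k!.
So the coefficient of x^4 in 9 x / (e^x - 1) is 9 B_4 / 4!.
Computing: B_4 = -1/30, 4! = 24, giving
9 * -1/30 / 24 = -1/80.

-1/80


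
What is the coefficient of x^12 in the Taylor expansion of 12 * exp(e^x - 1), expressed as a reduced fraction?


exp(e^x - 1) = sum_{k>=0} Bell_k x^k / k!, where Bell_k is the k-th Bell number.
So the coefficient of x^12 is 12 * Bell_12 / 12!.
Computing: Bell_12 = 4213597 and 12! = 479001600, giving
12 * 4213597/479001600 = 4213597/39916800.

4213597/39916800


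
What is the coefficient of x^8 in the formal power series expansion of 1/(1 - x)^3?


The expansion 1/(1 - x)^r = sum_{k>=0} C(k + r - 1, r - 1) x^k follows from the multiset / negative-binomial theorem (or from repeated differentiation of the geometric series).
For r = 3 and k = 8:
C(10, 2) = 3628800 / (2 * 40320) = 45.

45


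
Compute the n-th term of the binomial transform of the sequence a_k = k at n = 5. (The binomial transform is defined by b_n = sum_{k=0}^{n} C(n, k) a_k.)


With a_k = k, b_n = sum_{k=0}^{n} C(n, k) k. Using k * C(n, k) = n * C(n-1, k-1) gives b_n = n * sum_{k>=1} C(n-1, k-1) = n * 2^(n-1).
For n = 5: 5 * 2^4 = 5 * 16 = 80.

80


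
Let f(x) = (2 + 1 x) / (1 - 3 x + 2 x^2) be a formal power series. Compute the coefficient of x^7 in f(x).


Write f(x) = sum_{k>=0} a_k x^k. Multiplying both sides by 1 - 3 x + 2 x^2 gives
(1 - 3 x + 2 x^2) sum_{k>=0} a_k x^k = 2 + 1 x.
Matching coefficients:
 x^0: a_0 = 2
 x^1: a_1 - 3 a_0 = 1  =>  a_1 = 3*2 + 1 = 7
 x^k (k >= 2): a_k = 3 a_{k-1} - 2 a_{k-2}.
Iterating: a_2 = 17, a_3 = 37, a_4 = 77, a_5 = 157, a_6 = 317, a_7 = 637.
So the coefficient of x^7 is 637.

637


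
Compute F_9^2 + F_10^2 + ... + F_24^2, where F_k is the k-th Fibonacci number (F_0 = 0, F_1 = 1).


There is a standard identity sum_{k=0}^{N} F_k^2 = F_N * F_{N+1} (proved inductively from the telescoping relation F_k^2 = F_k F_{k+1} - F_{k-1} F_k). Then
sum_{k=9}^{24} F_k^2 = F_24 F_25 - F_8 F_9.
Computing: F_24 = 46368, F_25 = 75025, F_8 = 21, F_9 = 34.
Sum = 46368 * 75025 - 21 * 34 = 3478758486.

3478758486


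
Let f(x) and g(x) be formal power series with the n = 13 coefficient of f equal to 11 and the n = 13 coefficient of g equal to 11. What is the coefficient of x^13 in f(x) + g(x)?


Addition of formal power series is termwise.
The coefficient of x^13 in f + g = 11 + 11
= 22

22


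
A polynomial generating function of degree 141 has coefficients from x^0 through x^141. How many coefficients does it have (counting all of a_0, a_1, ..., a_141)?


A polynomial of degree 141 takes the form a_0 + a_1 x + ... + a_141 x^141.
The number of coefficients is 141 + 1 = 142.

142


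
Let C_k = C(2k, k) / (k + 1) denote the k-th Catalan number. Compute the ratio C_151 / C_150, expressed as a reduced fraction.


Using C_k = (2k)! / (k! (k+1)!), the ratio C_{k+1}/C_k simplifies to
C_{k+1}/C_k = [(2k+2)! / ((k+1)! (k+2)!)] * [k! (k+1)! / (2k)!]
 = (2k+2)(2k+1) / ((k+1)(k+2)) = 2(2k+1) / (k+2).
For k = 150: 2(2*150 + 1) / (150 + 2) = 602/152 = 301/76.

301/76


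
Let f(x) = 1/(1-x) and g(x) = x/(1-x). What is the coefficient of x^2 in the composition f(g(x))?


First simplify the composition: f(g(x)) = 1/(1 - x/(1-x)) = (1-x)/((1-x) - x) = (1-x)/(1-2x).
Now extract the coefficient. Write (1-x)/(1-2x) = 1/(1-2x) - x/(1-2x).
The coefficient of x^n in 1/(1-2x) is 2^n, and in x/(1-2x) is 2^(n-1) (for n >= 1).
So the coefficient of x^2 is 2^2 - 2^1 = 4 - 2 = 2.

2


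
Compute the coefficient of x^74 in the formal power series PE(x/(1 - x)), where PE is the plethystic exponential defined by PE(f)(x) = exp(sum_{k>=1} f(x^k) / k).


For f(x) = x/(1 - x) we have
sum_{k>=1} f(x^k) / k = sum_{k>=1} (1/k) * x^k / (1 - x^k) = sum_{k, m >= 1} x^(k m) / k,
which after exponentiating simplifies to
PE(x/(1 - x)) = prod_{k>=1} 1 / (1 - x^k).
This is the generating function for the partition function p(n), so the coefficient of x^74 is p(74).
Computing p(74) by dynamic programming over parts 1, 2, ..., 74: p(74) = 7089500.

7089500


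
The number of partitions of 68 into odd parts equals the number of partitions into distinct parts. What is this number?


Computing partitions of 68 into odd parts (1, 3, 5, ...):
Using the generating function prod_{k>=0} 1/(1-x^(2k+1)),
the count is 24576

24576


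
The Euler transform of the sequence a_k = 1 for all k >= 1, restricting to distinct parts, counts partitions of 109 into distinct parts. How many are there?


Partitions of 109 into distinct parts can be computed via generating function.
Product (1+x)(1+x^2)(1+x^3)...
The coefficient of x^109 = 927406

927406
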